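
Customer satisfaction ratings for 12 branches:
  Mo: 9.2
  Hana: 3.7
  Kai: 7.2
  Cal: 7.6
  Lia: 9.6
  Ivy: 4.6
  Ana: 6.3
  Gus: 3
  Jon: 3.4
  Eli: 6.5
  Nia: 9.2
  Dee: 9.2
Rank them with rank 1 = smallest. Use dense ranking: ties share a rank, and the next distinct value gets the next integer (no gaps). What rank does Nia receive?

Sorted (ascending): 3, 3.4, 3.7, 4.6, 6.3, 6.5, 7.2, 7.6, 9.2, 9.2, 9.2, 9.6
The 3 values of 9.2 share dense rank 9.
Remaining distinct values take the next consecutive integers.
Nia has value 9.2 → rank 9.

9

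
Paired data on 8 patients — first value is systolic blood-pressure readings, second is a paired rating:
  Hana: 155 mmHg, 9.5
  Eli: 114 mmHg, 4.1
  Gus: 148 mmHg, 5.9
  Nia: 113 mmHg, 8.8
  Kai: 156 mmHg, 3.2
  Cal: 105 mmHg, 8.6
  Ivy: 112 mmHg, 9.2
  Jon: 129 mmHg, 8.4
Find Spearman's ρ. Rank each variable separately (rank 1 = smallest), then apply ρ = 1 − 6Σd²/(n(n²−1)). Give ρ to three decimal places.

Ranks of variable 1: 7, 4, 6, 3, 8, 1, 2, 5
Ranks of variable 2: 8, 2, 3, 6, 1, 5, 7, 4
d = r₁ − r₂: -1, 2, 3, -3, 7, -4, -5, 1
d²: 1, 4, 9, 9, 49, 16, 25, 1; Σd² = 114
ρ = 1 − 6·114/(8·63) = 1 − 684/504 = -0.357

-0.357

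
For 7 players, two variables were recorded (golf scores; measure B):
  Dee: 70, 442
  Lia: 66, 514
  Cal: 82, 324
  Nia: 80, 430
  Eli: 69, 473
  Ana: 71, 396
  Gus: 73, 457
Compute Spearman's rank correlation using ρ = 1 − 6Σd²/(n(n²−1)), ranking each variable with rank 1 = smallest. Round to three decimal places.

-0.821

Ranks of variable 1: 3, 1, 7, 6, 2, 4, 5
Ranks of variable 2: 4, 7, 1, 3, 6, 2, 5
d = r₁ − r₂: -1, -6, 6, 3, -4, 2, 0
d²: 1, 36, 36, 9, 16, 4, 0; Σd² = 102
ρ = 1 − 6·102/(7·48) = 1 − 612/336 = -0.821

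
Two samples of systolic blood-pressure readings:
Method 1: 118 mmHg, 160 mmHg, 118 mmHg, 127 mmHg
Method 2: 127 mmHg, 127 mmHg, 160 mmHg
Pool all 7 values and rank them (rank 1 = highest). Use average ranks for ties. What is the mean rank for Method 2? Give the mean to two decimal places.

Sorted (descending): 160, 160, 127, 127, 127, 118, 118
The 2 values of 160 occupy positions 1–2 → average rank (1+2)/2 = 1.5.
The 3 values of 127 occupy positions 3–5 → average rank 4.
The 2 values of 118 occupy positions 6–7 → average rank (6+7)/2 = 6.5.
Method 2 values → pooled ranks: 127→4, 127→4, 160→1.5
Mean rank = (4 + 4 + 1.5) / 3 = 3.17

3.17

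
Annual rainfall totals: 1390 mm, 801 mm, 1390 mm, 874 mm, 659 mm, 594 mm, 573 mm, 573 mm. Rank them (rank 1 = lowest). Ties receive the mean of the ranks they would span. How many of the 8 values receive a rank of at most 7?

6

Sorted (ascending): 573, 573, 594, 659, 801, 874, 1390, 1390
The 2 values of 573 occupy positions 1–2 → average rank (1+2)/2 = 1.5.
The 2 values of 1390 occupy positions 7–8 → average rank (7+8)/2 = 7.5.
Ranks ≤ 7: {1.5, 1.5, 3, 4, 5, 6} → 6 values.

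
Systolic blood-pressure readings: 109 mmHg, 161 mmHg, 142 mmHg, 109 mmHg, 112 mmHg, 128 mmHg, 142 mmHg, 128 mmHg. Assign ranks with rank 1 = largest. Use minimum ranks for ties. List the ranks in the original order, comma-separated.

7, 1, 2, 7, 6, 4, 2, 4

Sorted (descending): 161, 142, 142, 128, 128, 112, 109, 109
The 2 values of 142 occupy positions 2–3 → each gets rank 2.
The 2 values of 128 occupy positions 4–5 → each gets rank 4.
The 2 values of 109 occupy positions 7–8 → each gets rank 7.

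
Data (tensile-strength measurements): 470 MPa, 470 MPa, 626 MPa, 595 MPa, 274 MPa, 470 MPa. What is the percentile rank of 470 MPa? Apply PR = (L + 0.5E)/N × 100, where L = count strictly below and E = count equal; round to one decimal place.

N = 6.
Strictly below 470: 1. Equal to 470: 3.
PR = (1 + 0.5·3)/6 × 100 = 41.7

41.7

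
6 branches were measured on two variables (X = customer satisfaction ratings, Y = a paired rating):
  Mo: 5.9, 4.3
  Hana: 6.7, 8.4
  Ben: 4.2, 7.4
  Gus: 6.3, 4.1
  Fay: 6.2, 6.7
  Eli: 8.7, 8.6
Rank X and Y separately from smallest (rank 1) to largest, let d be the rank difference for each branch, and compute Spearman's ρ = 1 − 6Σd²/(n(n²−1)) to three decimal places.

Ranks of variable 1: 2, 5, 1, 4, 3, 6
Ranks of variable 2: 2, 5, 4, 1, 3, 6
d = r₁ − r₂: 0, 0, -3, 3, 0, 0
d²: 0, 0, 9, 9, 0, 0; Σd² = 18
ρ = 1 − 6·18/(6·35) = 1 − 108/210 = 0.486

0.486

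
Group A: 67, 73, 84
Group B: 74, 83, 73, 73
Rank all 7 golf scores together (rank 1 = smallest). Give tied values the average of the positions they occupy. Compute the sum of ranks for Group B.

17

Sorted (ascending): 67, 73, 73, 73, 74, 83, 84
The 3 values of 73 occupy positions 2–4 → average rank 3.
Group B values → pooled ranks: 74→5, 83→6, 73→3, 73→3
Rank sum = 5 + 6 + 3 + 3 = 17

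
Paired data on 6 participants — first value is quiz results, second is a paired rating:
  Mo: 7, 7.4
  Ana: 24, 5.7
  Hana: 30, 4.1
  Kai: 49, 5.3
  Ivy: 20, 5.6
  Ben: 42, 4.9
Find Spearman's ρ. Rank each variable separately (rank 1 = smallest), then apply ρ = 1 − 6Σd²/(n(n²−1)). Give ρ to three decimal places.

-0.714

Ranks of variable 1: 1, 3, 4, 6, 2, 5
Ranks of variable 2: 6, 5, 1, 3, 4, 2
d = r₁ − r₂: -5, -2, 3, 3, -2, 3
d²: 25, 4, 9, 9, 4, 9; Σd² = 60
ρ = 1 − 6·60/(6·35) = 1 − 360/210 = -0.714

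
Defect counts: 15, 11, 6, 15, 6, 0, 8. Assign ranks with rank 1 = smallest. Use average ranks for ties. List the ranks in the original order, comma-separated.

Sorted (ascending): 0, 6, 6, 8, 11, 15, 15
The 2 values of 6 occupy positions 2–3 → average rank (2+3)/2 = 2.5.
The 2 values of 15 occupy positions 6–7 → average rank (6+7)/2 = 6.5.

6.5, 5, 2.5, 6.5, 2.5, 1, 4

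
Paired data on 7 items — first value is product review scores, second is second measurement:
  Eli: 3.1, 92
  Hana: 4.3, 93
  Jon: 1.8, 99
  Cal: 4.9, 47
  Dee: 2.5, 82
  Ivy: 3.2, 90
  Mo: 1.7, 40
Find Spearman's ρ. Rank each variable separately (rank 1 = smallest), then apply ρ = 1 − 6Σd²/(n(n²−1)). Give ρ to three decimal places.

0.071

Ranks of variable 1: 4, 6, 2, 7, 3, 5, 1
Ranks of variable 2: 5, 6, 7, 2, 3, 4, 1
d = r₁ − r₂: -1, 0, -5, 5, 0, 1, 0
d²: 1, 0, 25, 25, 0, 1, 0; Σd² = 52
ρ = 1 − 6·52/(7·48) = 1 − 312/336 = 0.071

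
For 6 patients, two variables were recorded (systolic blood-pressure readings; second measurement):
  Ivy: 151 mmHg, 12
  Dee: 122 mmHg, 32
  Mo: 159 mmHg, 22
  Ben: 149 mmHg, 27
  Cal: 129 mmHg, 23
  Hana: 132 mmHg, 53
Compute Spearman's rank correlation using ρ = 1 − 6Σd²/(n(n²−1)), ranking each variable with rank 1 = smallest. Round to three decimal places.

Ranks of variable 1: 5, 1, 6, 4, 2, 3
Ranks of variable 2: 1, 5, 2, 4, 3, 6
d = r₁ − r₂: 4, -4, 4, 0, -1, -3
d²: 16, 16, 16, 0, 1, 9; Σd² = 58
ρ = 1 − 6·58/(6·35) = 1 − 348/210 = -0.657

-0.657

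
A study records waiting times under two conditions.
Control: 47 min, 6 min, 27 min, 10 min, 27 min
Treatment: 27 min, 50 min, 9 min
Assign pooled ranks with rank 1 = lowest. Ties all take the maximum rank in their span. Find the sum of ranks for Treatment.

Sorted (ascending): 6, 9, 10, 27, 27, 27, 47, 50
The 3 values of 27 occupy positions 4–6 → each gets rank 6.
Treatment values → pooled ranks: 27→6, 50→8, 9→2
Rank sum = 6 + 8 + 2 = 16

16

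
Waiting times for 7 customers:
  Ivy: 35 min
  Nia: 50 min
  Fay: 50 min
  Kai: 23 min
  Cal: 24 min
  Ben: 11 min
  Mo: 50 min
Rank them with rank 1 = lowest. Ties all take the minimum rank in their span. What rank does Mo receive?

Sorted (ascending): 11, 23, 24, 35, 50, 50, 50
The 3 values of 50 occupy positions 5–7 → each gets rank 5.
Mo has value 50 min → rank 5.

5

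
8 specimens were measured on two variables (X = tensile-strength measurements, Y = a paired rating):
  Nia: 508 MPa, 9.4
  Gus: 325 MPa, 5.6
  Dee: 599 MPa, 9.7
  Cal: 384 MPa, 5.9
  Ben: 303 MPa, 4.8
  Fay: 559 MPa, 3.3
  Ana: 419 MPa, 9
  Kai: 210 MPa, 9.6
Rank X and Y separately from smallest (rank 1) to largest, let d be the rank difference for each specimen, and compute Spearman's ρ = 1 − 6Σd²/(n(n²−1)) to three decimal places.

0.143

Ranks of variable 1: 6, 3, 8, 4, 2, 7, 5, 1
Ranks of variable 2: 6, 3, 8, 4, 2, 1, 5, 7
d = r₁ − r₂: 0, 0, 0, 0, 0, 6, 0, -6
d²: 0, 0, 0, 0, 0, 36, 0, 36; Σd² = 72
ρ = 1 − 6·72/(8·63) = 1 − 432/504 = 0.143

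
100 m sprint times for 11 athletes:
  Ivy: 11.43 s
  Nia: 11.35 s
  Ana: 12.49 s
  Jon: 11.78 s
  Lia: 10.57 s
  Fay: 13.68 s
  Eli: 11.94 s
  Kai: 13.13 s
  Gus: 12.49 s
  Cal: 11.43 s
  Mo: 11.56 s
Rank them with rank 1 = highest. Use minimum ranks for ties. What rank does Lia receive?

11

Sorted (descending): 13.68, 13.13, 12.49, 12.49, 11.94, 11.78, 11.56, 11.43, 11.43, 11.35, 10.57
The 2 values of 12.49 occupy positions 3–4 → each gets rank 3.
The 2 values of 11.43 occupy positions 8–9 → each gets rank 8.
Lia has value 10.57 s → rank 11.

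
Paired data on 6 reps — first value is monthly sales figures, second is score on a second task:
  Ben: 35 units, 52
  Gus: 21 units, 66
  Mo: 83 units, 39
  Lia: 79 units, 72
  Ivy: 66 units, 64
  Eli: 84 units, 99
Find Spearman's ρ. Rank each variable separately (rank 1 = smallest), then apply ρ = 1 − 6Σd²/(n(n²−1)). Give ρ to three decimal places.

Ranks of variable 1: 2, 1, 5, 4, 3, 6
Ranks of variable 2: 2, 4, 1, 5, 3, 6
d = r₁ − r₂: 0, -3, 4, -1, 0, 0
d²: 0, 9, 16, 1, 0, 0; Σd² = 26
ρ = 1 − 6·26/(6·35) = 1 − 156/210 = 0.257

0.257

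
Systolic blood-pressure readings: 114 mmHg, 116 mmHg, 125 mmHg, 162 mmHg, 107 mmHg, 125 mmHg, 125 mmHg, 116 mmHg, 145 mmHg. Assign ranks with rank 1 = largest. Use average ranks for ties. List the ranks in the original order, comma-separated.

8, 6.5, 4, 1, 9, 4, 4, 6.5, 2

Sorted (descending): 162, 145, 125, 125, 125, 116, 116, 114, 107
The 3 values of 125 occupy positions 3–5 → average rank 4.
The 2 values of 116 occupy positions 6–7 → average rank (6+7)/2 = 6.5.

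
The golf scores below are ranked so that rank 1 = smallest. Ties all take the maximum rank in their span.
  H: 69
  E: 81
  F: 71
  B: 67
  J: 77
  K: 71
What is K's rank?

4

Sorted (ascending): 67, 69, 71, 71, 77, 81
The 2 values of 71 occupy positions 3–4 → each gets rank 4.
K has value 71 → rank 4.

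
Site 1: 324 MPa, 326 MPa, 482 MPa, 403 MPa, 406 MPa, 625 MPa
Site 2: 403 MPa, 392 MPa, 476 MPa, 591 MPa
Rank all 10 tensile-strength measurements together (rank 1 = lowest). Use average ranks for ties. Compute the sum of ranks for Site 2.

Sorted (ascending): 324, 326, 392, 403, 403, 406, 476, 482, 591, 625
The 2 values of 403 occupy positions 4–5 → average rank (4+5)/2 = 4.5.
Site 2 values → pooled ranks: 403→4.5, 392→3, 476→7, 591→9
Rank sum = 4.5 + 3 + 7 + 9 = 23.5

23.5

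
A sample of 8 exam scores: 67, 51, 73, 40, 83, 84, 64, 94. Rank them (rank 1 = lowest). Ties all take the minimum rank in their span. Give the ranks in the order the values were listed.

Sorted (ascending): 40, 51, 64, 67, 73, 83, 84, 94
No ties — each value takes its position as its rank.

4, 2, 5, 1, 6, 7, 3, 8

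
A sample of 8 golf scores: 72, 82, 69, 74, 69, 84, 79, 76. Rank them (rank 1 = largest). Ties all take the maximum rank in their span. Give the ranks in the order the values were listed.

Sorted (descending): 84, 82, 79, 76, 74, 72, 69, 69
The 2 values of 69 occupy positions 7–8 → each gets rank 8.

6, 2, 8, 5, 8, 1, 3, 4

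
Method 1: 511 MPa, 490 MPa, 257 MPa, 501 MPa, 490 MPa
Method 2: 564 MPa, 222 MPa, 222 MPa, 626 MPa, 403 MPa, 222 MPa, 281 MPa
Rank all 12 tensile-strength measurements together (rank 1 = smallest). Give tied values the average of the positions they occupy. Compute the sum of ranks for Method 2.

Sorted (ascending): 222, 222, 222, 257, 281, 403, 490, 490, 501, 511, 564, 626
The 3 values of 222 occupy positions 1–3 → average rank 2.
The 2 values of 490 occupy positions 7–8 → average rank (7+8)/2 = 7.5.
Method 2 values → pooled ranks: 564→11, 222→2, 222→2, 626→12, 403→6, 222→2, 281→5
Rank sum = 11 + 2 + 2 + 12 + 6 + 2 + 5 = 40

40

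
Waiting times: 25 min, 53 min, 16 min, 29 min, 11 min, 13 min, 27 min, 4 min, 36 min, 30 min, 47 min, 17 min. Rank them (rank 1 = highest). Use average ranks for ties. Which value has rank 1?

53

Sorted (descending): 53, 47, 36, 30, 29, 27, 25, 17, 16, 13, 11, 4
No ties — each value takes its position as its rank.
Rank 1 → value 53.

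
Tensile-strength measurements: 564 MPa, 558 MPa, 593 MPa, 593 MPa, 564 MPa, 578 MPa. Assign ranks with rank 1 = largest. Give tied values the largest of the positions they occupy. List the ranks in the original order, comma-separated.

5, 6, 2, 2, 5, 3

Sorted (descending): 593, 593, 578, 564, 564, 558
The 2 values of 593 occupy positions 1–2 → each gets rank 2.
The 2 values of 564 occupy positions 4–5 → each gets rank 5.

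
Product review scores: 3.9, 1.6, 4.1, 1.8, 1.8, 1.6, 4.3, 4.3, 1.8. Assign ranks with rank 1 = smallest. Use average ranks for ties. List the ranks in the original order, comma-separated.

Sorted (ascending): 1.6, 1.6, 1.8, 1.8, 1.8, 3.9, 4.1, 4.3, 4.3
The 2 values of 1.6 occupy positions 1–2 → average rank (1+2)/2 = 1.5.
The 3 values of 1.8 occupy positions 3–5 → average rank 4.
The 2 values of 4.3 occupy positions 8–9 → average rank (8+9)/2 = 8.5.

6, 1.5, 7, 4, 4, 1.5, 8.5, 8.5, 4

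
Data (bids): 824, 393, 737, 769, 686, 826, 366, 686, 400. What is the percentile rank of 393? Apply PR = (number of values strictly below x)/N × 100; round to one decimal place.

N = 9.
Strictly below 393: 1. Equal to 393: 1.
PR = 1/9 × 100 = 11.1

11.1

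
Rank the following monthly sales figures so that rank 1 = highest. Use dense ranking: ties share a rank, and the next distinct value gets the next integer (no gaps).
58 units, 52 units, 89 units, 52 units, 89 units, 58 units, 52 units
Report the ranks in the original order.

Sorted (descending): 89, 89, 58, 58, 52, 52, 52
The 2 values of 89 share dense rank 1.
The 2 values of 58 share dense rank 2.
The 3 values of 52 share dense rank 3.

2, 3, 1, 3, 1, 2, 3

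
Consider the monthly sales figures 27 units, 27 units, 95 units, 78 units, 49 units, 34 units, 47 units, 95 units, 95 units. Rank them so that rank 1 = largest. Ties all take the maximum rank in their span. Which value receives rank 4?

78

Sorted (descending): 95, 95, 95, 78, 49, 47, 34, 27, 27
The 3 values of 95 occupy positions 1–3 → each gets rank 3.
The 2 values of 27 occupy positions 8–9 → each gets rank 9.
Rank 4 → value 78.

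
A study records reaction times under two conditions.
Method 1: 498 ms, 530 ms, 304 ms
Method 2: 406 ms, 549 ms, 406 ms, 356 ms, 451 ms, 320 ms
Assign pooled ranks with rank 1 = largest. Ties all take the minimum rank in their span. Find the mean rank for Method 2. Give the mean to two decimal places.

Sorted (descending): 549, 530, 498, 451, 406, 406, 356, 320, 304
The 2 values of 406 occupy positions 5–6 → each gets rank 5.
Method 2 values → pooled ranks: 406→5, 549→1, 406→5, 356→7, 451→4, 320→8
Mean rank = (5 + 1 + 5 + 7 + 4 + 8) / 6 = 5.00

5.00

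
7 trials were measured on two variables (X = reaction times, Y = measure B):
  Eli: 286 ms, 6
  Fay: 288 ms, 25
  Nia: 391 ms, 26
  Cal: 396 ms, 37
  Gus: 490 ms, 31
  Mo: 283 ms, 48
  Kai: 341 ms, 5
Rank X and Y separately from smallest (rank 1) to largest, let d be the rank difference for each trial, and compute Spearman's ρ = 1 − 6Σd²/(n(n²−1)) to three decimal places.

0.107

Ranks of variable 1: 2, 3, 5, 6, 7, 1, 4
Ranks of variable 2: 2, 3, 4, 6, 5, 7, 1
d = r₁ − r₂: 0, 0, 1, 0, 2, -6, 3
d²: 0, 0, 1, 0, 4, 36, 9; Σd² = 50
ρ = 1 − 6·50/(7·48) = 1 − 300/336 = 0.107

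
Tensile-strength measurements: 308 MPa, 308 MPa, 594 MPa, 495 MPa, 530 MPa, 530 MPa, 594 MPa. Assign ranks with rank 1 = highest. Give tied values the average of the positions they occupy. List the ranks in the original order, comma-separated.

6.5, 6.5, 1.5, 5, 3.5, 3.5, 1.5

Sorted (descending): 594, 594, 530, 530, 495, 308, 308
The 2 values of 594 occupy positions 1–2 → average rank (1+2)/2 = 1.5.
The 2 values of 530 occupy positions 3–4 → average rank (3+4)/2 = 3.5.
The 2 values of 308 occupy positions 6–7 → average rank (6+7)/2 = 6.5.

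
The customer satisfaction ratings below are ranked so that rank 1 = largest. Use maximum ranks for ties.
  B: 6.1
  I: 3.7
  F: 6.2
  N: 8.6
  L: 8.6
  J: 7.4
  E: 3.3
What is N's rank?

Sorted (descending): 8.6, 8.6, 7.4, 6.2, 6.1, 3.7, 3.3
The 2 values of 8.6 occupy positions 1–2 → each gets rank 2.
N has value 8.6 → rank 2.

2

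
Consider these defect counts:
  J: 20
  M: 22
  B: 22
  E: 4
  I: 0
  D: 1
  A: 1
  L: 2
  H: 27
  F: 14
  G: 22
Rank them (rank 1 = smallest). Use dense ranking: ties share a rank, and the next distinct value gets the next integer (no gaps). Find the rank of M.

7

Sorted (ascending): 0, 1, 1, 2, 4, 14, 20, 22, 22, 22, 27
The 2 values of 1 share dense rank 2.
The 3 values of 22 share dense rank 7.
Remaining distinct values take the next consecutive integers.
M has value 22 → rank 7.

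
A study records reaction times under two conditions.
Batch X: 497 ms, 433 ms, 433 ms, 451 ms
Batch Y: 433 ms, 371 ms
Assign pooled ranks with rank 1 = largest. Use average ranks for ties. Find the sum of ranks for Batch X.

Sorted (descending): 497, 451, 433, 433, 433, 371
The 3 values of 433 occupy positions 3–5 → average rank 4.
Batch X values → pooled ranks: 497→1, 433→4, 433→4, 451→2
Rank sum = 1 + 4 + 4 + 2 = 11

11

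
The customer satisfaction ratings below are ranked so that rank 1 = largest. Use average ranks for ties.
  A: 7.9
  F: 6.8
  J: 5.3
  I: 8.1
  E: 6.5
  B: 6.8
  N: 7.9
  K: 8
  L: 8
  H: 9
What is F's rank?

Sorted (descending): 9, 8.1, 8, 8, 7.9, 7.9, 6.8, 6.8, 6.5, 5.3
The 2 values of 8 occupy positions 3–4 → average rank (3+4)/2 = 3.5.
The 2 values of 7.9 occupy positions 5–6 → average rank (5+6)/2 = 5.5.
The 2 values of 6.8 occupy positions 7–8 → average rank (7+8)/2 = 7.5.
F has value 6.8 → rank 7.5.

7.5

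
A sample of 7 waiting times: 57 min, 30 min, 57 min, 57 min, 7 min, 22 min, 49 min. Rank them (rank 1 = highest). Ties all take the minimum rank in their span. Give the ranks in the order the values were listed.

1, 5, 1, 1, 7, 6, 4

Sorted (descending): 57, 57, 57, 49, 30, 22, 7
The 3 values of 57 occupy positions 1–3 → each gets rank 1.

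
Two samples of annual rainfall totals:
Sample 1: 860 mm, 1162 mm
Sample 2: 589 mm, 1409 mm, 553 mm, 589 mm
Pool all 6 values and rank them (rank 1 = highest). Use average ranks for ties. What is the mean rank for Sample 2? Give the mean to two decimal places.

4.00

Sorted (descending): 1409, 1162, 860, 589, 589, 553
The 2 values of 589 occupy positions 4–5 → average rank (4+5)/2 = 4.5.
Sample 2 values → pooled ranks: 589→4.5, 1409→1, 553→6, 589→4.5
Mean rank = (4.5 + 1 + 6 + 4.5) / 4 = 4.00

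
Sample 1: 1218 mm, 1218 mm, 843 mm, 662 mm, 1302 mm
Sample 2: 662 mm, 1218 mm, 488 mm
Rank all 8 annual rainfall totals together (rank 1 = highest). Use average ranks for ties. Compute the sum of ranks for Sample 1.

Sorted (descending): 1302, 1218, 1218, 1218, 843, 662, 662, 488
The 3 values of 1218 occupy positions 2–4 → average rank 3.
The 2 values of 662 occupy positions 6–7 → average rank (6+7)/2 = 6.5.
Sample 1 values → pooled ranks: 1218→3, 1218→3, 843→5, 662→6.5, 1302→1
Rank sum = 3 + 3 + 5 + 6.5 + 1 = 18.5

18.5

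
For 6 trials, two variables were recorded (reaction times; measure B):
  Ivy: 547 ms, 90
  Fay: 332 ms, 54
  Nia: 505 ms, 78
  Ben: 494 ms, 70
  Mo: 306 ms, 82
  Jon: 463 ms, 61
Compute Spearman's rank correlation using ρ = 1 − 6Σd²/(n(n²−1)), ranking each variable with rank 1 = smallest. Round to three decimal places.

0.429

Ranks of variable 1: 6, 2, 5, 4, 1, 3
Ranks of variable 2: 6, 1, 4, 3, 5, 2
d = r₁ − r₂: 0, 1, 1, 1, -4, 1
d²: 0, 1, 1, 1, 16, 1; Σd² = 20
ρ = 1 − 6·20/(6·35) = 1 − 120/210 = 0.429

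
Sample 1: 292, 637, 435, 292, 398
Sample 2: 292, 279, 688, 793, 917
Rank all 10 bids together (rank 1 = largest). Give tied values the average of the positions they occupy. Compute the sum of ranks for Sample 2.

24

Sorted (descending): 917, 793, 688, 637, 435, 398, 292, 292, 292, 279
The 3 values of 292 occupy positions 7–9 → average rank 8.
Sample 2 values → pooled ranks: 292→8, 279→10, 688→3, 793→2, 917→1
Rank sum = 8 + 10 + 3 + 2 + 1 = 24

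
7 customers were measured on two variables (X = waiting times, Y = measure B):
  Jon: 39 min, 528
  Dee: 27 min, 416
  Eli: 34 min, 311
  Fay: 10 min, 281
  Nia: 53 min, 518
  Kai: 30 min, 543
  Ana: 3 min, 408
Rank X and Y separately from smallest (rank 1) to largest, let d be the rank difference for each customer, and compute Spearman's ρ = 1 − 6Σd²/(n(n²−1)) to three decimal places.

0.500

Ranks of variable 1: 6, 3, 5, 2, 7, 4, 1
Ranks of variable 2: 6, 4, 2, 1, 5, 7, 3
d = r₁ − r₂: 0, -1, 3, 1, 2, -3, -2
d²: 0, 1, 9, 1, 4, 9, 4; Σd² = 28
ρ = 1 − 6·28/(7·48) = 1 − 168/336 = 0.500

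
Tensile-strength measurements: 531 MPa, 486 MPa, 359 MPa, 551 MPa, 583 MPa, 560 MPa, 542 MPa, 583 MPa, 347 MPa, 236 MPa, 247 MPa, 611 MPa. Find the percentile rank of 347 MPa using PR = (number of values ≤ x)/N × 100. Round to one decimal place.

N = 12.
Strictly below 347: 2. Equal to 347: 1.
PR = 3/12 × 100 = 25.0

25.0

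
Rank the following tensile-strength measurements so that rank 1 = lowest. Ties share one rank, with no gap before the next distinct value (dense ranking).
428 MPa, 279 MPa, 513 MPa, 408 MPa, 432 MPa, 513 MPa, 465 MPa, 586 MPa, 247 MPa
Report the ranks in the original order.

Sorted (ascending): 247, 279, 408, 428, 432, 465, 513, 513, 586
The 2 values of 513 share dense rank 7.
Remaining distinct values take the next consecutive integers.

4, 2, 7, 3, 5, 7, 6, 8, 1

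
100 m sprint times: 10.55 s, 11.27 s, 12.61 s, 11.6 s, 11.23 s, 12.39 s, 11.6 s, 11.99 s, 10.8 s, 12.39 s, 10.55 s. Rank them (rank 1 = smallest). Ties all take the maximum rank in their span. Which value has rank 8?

11.99

Sorted (ascending): 10.55, 10.55, 10.8, 11.23, 11.27, 11.6, 11.6, 11.99, 12.39, 12.39, 12.61
The 2 values of 10.55 occupy positions 1–2 → each gets rank 2.
The 2 values of 11.6 occupy positions 6–7 → each gets rank 7.
The 2 values of 12.39 occupy positions 9–10 → each gets rank 10.
Rank 8 → value 11.99.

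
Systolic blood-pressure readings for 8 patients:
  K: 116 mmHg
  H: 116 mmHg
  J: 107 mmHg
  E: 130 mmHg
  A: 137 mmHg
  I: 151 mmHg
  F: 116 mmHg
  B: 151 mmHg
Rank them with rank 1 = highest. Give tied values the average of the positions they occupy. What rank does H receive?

Sorted (descending): 151, 151, 137, 130, 116, 116, 116, 107
The 2 values of 151 occupy positions 1–2 → average rank (1+2)/2 = 1.5.
The 3 values of 116 occupy positions 5–7 → average rank 6.
H has value 116 mmHg → rank 6.

6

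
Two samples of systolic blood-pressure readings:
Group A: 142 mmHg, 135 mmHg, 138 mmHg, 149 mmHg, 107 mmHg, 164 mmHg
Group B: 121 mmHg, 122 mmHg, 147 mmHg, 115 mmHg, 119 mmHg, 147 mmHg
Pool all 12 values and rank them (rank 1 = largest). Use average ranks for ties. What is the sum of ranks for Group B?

Sorted (descending): 164, 149, 147, 147, 142, 138, 135, 122, 121, 119, 115, 107
The 2 values of 147 occupy positions 3–4 → average rank (3+4)/2 = 3.5.
Group B values → pooled ranks: 121→9, 122→8, 147→3.5, 115→11, 119→10, 147→3.5
Rank sum = 9 + 8 + 3.5 + 11 + 10 + 3.5 = 45

45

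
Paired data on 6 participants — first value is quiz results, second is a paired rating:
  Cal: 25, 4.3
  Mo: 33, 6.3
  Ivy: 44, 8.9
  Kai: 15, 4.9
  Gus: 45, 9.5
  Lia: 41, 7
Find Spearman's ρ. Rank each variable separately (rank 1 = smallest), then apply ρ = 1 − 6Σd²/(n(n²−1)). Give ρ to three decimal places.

Ranks of variable 1: 2, 3, 5, 1, 6, 4
Ranks of variable 2: 1, 3, 5, 2, 6, 4
d = r₁ − r₂: 1, 0, 0, -1, 0, 0
d²: 1, 0, 0, 1, 0, 0; Σd² = 2
ρ = 1 − 6·2/(6·35) = 1 − 12/210 = 0.943

0.943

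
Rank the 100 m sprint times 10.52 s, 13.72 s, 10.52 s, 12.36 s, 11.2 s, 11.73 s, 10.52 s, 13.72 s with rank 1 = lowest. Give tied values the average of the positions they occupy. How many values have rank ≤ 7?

6

Sorted (ascending): 10.52, 10.52, 10.52, 11.2, 11.73, 12.36, 13.72, 13.72
The 3 values of 10.52 occupy positions 1–3 → average rank 2.
The 2 values of 13.72 occupy positions 7–8 → average rank (7+8)/2 = 7.5.
Ranks ≤ 7: {2, 2, 2, 4, 5, 6} → 6 values.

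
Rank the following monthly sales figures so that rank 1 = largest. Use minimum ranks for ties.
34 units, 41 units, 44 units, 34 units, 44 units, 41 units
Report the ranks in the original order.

5, 3, 1, 5, 1, 3

Sorted (descending): 44, 44, 41, 41, 34, 34
The 2 values of 44 occupy positions 1–2 → each gets rank 1.
The 2 values of 41 occupy positions 3–4 → each gets rank 3.
The 2 values of 34 occupy positions 5–6 → each gets rank 5.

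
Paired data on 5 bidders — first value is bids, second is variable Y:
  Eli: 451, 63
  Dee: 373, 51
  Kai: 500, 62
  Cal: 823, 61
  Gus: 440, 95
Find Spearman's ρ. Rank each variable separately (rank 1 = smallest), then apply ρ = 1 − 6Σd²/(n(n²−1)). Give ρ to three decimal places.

0.000

Ranks of variable 1: 3, 1, 4, 5, 2
Ranks of variable 2: 4, 1, 3, 2, 5
d = r₁ − r₂: -1, 0, 1, 3, -3
d²: 1, 0, 1, 9, 9; Σd² = 20
ρ = 1 − 6·20/(5·24) = 1 − 120/120 = 0.000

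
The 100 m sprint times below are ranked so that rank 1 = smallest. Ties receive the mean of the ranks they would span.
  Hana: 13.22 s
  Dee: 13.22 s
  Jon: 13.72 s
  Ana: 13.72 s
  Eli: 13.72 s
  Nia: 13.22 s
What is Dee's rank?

2

Sorted (ascending): 13.22, 13.22, 13.22, 13.72, 13.72, 13.72
The 3 values of 13.22 occupy positions 1–3 → average rank 2.
The 3 values of 13.72 occupy positions 4–6 → average rank 5.
Dee has value 13.22 s → rank 2.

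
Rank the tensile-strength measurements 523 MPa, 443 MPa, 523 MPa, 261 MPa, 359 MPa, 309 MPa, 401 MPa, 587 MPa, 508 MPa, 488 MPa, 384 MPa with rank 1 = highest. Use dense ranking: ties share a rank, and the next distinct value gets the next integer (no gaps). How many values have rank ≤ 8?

9

Sorted (descending): 587, 523, 523, 508, 488, 443, 401, 384, 359, 309, 261
The 2 values of 523 share dense rank 2.
Remaining distinct values take the next consecutive integers.
Ranks ≤ 8: {1, 2, 2, 3, 4, 5, 6, 7, 8} → 9 values.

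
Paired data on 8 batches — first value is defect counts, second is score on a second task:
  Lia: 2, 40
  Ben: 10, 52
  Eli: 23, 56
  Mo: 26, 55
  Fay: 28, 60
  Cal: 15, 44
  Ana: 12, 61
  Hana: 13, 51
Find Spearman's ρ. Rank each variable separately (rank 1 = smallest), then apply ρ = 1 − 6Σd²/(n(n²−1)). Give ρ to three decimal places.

0.476

Ranks of variable 1: 1, 2, 6, 7, 8, 5, 3, 4
Ranks of variable 2: 1, 4, 6, 5, 7, 2, 8, 3
d = r₁ − r₂: 0, -2, 0, 2, 1, 3, -5, 1
d²: 0, 4, 0, 4, 1, 9, 25, 1; Σd² = 44
ρ = 1 − 6·44/(8·63) = 1 − 264/504 = 0.476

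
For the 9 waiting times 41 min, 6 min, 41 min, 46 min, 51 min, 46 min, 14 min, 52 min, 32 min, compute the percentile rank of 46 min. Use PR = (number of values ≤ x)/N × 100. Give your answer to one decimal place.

77.8

N = 9.
Strictly below 46: 5. Equal to 46: 2.
PR = 7/9 × 100 = 77.8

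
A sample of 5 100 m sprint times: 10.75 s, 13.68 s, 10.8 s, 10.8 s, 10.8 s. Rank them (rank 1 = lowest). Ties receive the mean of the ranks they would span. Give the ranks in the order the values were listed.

Sorted (ascending): 10.75, 10.8, 10.8, 10.8, 13.68
The 3 values of 10.8 occupy positions 2–4 → average rank 3.

1, 5, 3, 3, 3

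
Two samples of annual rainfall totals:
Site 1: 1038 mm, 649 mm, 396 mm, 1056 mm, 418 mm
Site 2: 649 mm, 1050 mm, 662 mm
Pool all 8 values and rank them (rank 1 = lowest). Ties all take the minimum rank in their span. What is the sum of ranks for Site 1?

Sorted (ascending): 396, 418, 649, 649, 662, 1038, 1050, 1056
The 2 values of 649 occupy positions 3–4 → each gets rank 3.
Site 1 values → pooled ranks: 1038→6, 649→3, 396→1, 1056→8, 418→2
Rank sum = 6 + 3 + 1 + 8 + 2 = 20

20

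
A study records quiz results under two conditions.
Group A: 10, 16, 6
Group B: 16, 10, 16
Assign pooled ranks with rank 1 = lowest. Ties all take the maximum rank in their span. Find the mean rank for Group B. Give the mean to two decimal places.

Sorted (ascending): 6, 10, 10, 16, 16, 16
The 2 values of 10 occupy positions 2–3 → each gets rank 3.
The 3 values of 16 occupy positions 4–6 → each gets rank 6.
Group B values → pooled ranks: 16→6, 10→3, 16→6
Mean rank = (6 + 3 + 6) / 3 = 5.00

5.00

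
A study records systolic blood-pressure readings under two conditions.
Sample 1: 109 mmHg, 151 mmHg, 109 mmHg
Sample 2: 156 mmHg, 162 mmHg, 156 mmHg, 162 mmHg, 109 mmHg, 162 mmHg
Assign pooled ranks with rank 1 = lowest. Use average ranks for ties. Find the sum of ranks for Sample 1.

8

Sorted (ascending): 109, 109, 109, 151, 156, 156, 162, 162, 162
The 3 values of 109 occupy positions 1–3 → average rank 2.
The 2 values of 156 occupy positions 5–6 → average rank (5+6)/2 = 5.5.
The 3 values of 162 occupy positions 7–9 → average rank 8.
Sample 1 values → pooled ranks: 109→2, 151→4, 109→2
Rank sum = 2 + 4 + 2 = 8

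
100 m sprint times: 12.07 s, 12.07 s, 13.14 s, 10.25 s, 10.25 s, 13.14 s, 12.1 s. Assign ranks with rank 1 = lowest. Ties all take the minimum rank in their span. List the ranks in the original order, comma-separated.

3, 3, 6, 1, 1, 6, 5

Sorted (ascending): 10.25, 10.25, 12.07, 12.07, 12.1, 13.14, 13.14
The 2 values of 10.25 occupy positions 1–2 → each gets rank 1.
The 2 values of 12.07 occupy positions 3–4 → each gets rank 3.
The 2 values of 13.14 occupy positions 6–7 → each gets rank 6.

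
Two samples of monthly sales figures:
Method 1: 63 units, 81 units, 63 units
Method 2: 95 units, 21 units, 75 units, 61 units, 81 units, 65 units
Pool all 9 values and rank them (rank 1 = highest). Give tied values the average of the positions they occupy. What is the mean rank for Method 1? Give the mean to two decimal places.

5.17

Sorted (descending): 95, 81, 81, 75, 65, 63, 63, 61, 21
The 2 values of 81 occupy positions 2–3 → average rank (2+3)/2 = 2.5.
The 2 values of 63 occupy positions 6–7 → average rank (6+7)/2 = 6.5.
Method 1 values → pooled ranks: 63→6.5, 81→2.5, 63→6.5
Mean rank = (6.5 + 2.5 + 6.5) / 3 = 5.17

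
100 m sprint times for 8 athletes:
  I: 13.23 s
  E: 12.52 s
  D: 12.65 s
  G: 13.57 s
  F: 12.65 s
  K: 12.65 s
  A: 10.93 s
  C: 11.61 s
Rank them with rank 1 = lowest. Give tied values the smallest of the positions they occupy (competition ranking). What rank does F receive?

Sorted (ascending): 10.93, 11.61, 12.52, 12.65, 12.65, 12.65, 13.23, 13.57
The 3 values of 12.65 occupy positions 4–6 → each gets rank 4.
F has value 12.65 s → rank 4.

4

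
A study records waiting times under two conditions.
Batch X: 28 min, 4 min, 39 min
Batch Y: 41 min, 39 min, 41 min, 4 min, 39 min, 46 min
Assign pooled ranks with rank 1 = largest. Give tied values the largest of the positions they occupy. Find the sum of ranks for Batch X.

22

Sorted (descending): 46, 41, 41, 39, 39, 39, 28, 4, 4
The 2 values of 41 occupy positions 2–3 → each gets rank 3.
The 3 values of 39 occupy positions 4–6 → each gets rank 6.
The 2 values of 4 occupy positions 8–9 → each gets rank 9.
Batch X values → pooled ranks: 28→7, 4→9, 39→6
Rank sum = 7 + 9 + 6 = 22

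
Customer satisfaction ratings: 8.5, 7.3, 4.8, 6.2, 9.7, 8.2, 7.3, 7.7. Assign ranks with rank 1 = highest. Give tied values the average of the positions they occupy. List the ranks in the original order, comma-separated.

2, 5.5, 8, 7, 1, 3, 5.5, 4

Sorted (descending): 9.7, 8.5, 8.2, 7.7, 7.3, 7.3, 6.2, 4.8
The 2 values of 7.3 occupy positions 5–6 → average rank (5+6)/2 = 5.5.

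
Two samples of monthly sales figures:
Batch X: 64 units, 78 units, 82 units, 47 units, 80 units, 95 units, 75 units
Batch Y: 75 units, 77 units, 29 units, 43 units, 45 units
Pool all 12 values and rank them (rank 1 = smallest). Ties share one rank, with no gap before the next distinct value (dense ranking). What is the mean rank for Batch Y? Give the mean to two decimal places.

Sorted (ascending): 29, 43, 45, 47, 64, 75, 75, 77, 78, 80, 82, 95
The 2 values of 75 share dense rank 6.
Remaining distinct values take the next consecutive integers.
Batch Y values → pooled ranks: 75→6, 77→7, 29→1, 43→2, 45→3
Mean rank = (6 + 7 + 1 + 2 + 3) / 5 = 3.80

3.80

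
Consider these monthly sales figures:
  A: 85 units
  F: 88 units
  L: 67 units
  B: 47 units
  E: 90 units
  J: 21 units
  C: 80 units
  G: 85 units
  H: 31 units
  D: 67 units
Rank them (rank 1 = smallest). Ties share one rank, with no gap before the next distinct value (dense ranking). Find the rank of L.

4

Sorted (ascending): 21, 31, 47, 67, 67, 80, 85, 85, 88, 90
The 2 values of 67 share dense rank 4.
The 2 values of 85 share dense rank 6.
Remaining distinct values take the next consecutive integers.
L has value 67 units → rank 4.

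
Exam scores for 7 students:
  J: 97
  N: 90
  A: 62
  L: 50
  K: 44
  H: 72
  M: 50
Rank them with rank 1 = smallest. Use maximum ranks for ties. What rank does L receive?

Sorted (ascending): 44, 50, 50, 62, 72, 90, 97
The 2 values of 50 occupy positions 2–3 → each gets rank 3.
L has value 50 → rank 3.

3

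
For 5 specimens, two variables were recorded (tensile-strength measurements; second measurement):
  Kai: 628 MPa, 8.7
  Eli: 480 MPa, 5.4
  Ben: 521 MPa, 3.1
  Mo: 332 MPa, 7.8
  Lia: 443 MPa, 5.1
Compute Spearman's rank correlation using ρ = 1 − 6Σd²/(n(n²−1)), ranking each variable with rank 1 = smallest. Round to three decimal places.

0.100

Ranks of variable 1: 5, 3, 4, 1, 2
Ranks of variable 2: 5, 3, 1, 4, 2
d = r₁ − r₂: 0, 0, 3, -3, 0
d²: 0, 0, 9, 9, 0; Σd² = 18
ρ = 1 − 6·18/(5·24) = 1 − 108/120 = 0.100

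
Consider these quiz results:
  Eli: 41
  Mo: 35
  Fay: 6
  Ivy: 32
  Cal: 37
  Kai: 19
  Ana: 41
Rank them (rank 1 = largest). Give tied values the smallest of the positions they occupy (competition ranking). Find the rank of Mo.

Sorted (descending): 41, 41, 37, 35, 32, 19, 6
The 2 values of 41 occupy positions 1–2 → each gets rank 1.
Mo has value 35 → rank 4.

4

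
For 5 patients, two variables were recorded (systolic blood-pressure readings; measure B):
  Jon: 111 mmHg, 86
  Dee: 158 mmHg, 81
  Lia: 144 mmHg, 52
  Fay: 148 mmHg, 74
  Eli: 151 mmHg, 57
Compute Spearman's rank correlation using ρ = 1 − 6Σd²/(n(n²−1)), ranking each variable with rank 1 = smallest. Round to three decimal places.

Ranks of variable 1: 1, 5, 2, 3, 4
Ranks of variable 2: 5, 4, 1, 3, 2
d = r₁ − r₂: -4, 1, 1, 0, 2
d²: 16, 1, 1, 0, 4; Σd² = 22
ρ = 1 − 6·22/(5·24) = 1 − 132/120 = -0.100

-0.100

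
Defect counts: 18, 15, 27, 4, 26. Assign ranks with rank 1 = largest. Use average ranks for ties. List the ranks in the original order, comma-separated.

3, 4, 1, 5, 2

Sorted (descending): 27, 26, 18, 15, 4
No ties — each value takes its position as its rank.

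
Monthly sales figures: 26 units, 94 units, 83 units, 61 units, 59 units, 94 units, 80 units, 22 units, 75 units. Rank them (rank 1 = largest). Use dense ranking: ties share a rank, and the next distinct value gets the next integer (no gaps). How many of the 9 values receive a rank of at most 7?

Sorted (descending): 94, 94, 83, 80, 75, 61, 59, 26, 22
The 2 values of 94 share dense rank 1.
Remaining distinct values take the next consecutive integers.
Ranks ≤ 7: {1, 1, 2, 3, 4, 5, 6, 7} → 8 values.

8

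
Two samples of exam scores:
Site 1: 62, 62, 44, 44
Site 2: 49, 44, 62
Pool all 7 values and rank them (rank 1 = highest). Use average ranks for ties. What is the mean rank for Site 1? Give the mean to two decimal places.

Sorted (descending): 62, 62, 62, 49, 44, 44, 44
The 3 values of 62 occupy positions 1–3 → average rank 2.
The 3 values of 44 occupy positions 5–7 → average rank 6.
Site 1 values → pooled ranks: 62→2, 62→2, 44→6, 44→6
Mean rank = (2 + 2 + 6 + 6) / 4 = 4.00

4.00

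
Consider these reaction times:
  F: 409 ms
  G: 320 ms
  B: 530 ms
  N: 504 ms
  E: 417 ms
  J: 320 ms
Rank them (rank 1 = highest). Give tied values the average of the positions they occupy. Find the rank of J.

Sorted (descending): 530, 504, 417, 409, 320, 320
The 2 values of 320 occupy positions 5–6 → average rank (5+6)/2 = 5.5.
J has value 320 ms → rank 5.5.

5.5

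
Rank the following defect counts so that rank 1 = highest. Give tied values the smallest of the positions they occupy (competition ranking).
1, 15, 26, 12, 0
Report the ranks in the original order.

4, 2, 1, 3, 5

Sorted (descending): 26, 15, 12, 1, 0
No ties — each value takes its position as its rank.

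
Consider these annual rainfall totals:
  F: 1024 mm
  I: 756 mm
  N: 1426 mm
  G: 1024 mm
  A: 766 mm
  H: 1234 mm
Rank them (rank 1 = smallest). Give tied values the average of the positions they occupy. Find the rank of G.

Sorted (ascending): 756, 766, 1024, 1024, 1234, 1426
The 2 values of 1024 occupy positions 3–4 → average rank (3+4)/2 = 3.5.
G has value 1024 mm → rank 3.5.

3.5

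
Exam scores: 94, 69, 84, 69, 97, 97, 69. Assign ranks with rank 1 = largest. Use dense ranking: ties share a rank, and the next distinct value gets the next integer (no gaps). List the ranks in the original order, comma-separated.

Sorted (descending): 97, 97, 94, 84, 69, 69, 69
The 2 values of 97 share dense rank 1.
The 3 values of 69 share dense rank 4.
Remaining distinct values take the next consecutive integers.

2, 4, 3, 4, 1, 1, 4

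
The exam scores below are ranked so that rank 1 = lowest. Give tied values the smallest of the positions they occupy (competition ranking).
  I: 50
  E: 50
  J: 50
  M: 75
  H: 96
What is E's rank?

Sorted (ascending): 50, 50, 50, 75, 96
The 3 values of 50 occupy positions 1–3 → each gets rank 1.
E has value 50 → rank 1.

1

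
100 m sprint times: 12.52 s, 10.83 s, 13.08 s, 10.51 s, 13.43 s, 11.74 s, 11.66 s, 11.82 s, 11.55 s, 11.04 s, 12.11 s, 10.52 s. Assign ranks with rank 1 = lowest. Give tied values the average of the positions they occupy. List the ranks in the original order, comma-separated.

Sorted (ascending): 10.51, 10.52, 10.83, 11.04, 11.55, 11.66, 11.74, 11.82, 12.11, 12.52, 13.08, 13.43
No ties — each value takes its position as its rank.

10, 3, 11, 1, 12, 7, 6, 8, 5, 4, 9, 2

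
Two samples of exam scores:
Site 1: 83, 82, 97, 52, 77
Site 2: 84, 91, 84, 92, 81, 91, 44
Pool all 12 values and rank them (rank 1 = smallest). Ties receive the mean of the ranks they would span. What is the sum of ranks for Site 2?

50

Sorted (ascending): 44, 52, 77, 81, 82, 83, 84, 84, 91, 91, 92, 97
The 2 values of 84 occupy positions 7–8 → average rank (7+8)/2 = 7.5.
The 2 values of 91 occupy positions 9–10 → average rank (9+10)/2 = 9.5.
Site 2 values → pooled ranks: 84→7.5, 91→9.5, 84→7.5, 92→11, 81→4, 91→9.5, 44→1
Rank sum = 7.5 + 9.5 + 7.5 + 11 + 4 + 9.5 + 1 = 50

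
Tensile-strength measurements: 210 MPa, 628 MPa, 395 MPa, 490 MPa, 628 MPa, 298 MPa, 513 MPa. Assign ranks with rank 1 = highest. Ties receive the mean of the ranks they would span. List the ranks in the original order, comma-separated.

Sorted (descending): 628, 628, 513, 490, 395, 298, 210
The 2 values of 628 occupy positions 1–2 → average rank (1+2)/2 = 1.5.

7, 1.5, 5, 4, 1.5, 6, 3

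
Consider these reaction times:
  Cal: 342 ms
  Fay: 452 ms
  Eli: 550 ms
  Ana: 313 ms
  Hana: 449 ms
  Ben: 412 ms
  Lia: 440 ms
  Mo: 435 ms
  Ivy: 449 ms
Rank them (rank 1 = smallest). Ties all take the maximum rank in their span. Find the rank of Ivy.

Sorted (ascending): 313, 342, 412, 435, 440, 449, 449, 452, 550
The 2 values of 449 occupy positions 6–7 → each gets rank 7.
Ivy has value 449 ms → rank 7.

7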